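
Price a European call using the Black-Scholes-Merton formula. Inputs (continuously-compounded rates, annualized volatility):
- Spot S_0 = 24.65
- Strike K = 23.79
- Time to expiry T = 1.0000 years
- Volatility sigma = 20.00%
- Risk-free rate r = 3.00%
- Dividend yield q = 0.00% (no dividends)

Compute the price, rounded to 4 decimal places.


d1 = (ln(S/K) + (r - q + 0.5*sigma^2) * T) / (sigma * sqrt(T)) = 0.42755788
d2 = d1 - sigma * sqrt(T) = 0.22755788
exp(-rT) = 0.97044553; exp(-qT) = 1.00000000
C = S_0 * exp(-qT) * N(d1) - K * exp(-rT) * N(d2)
N(d1) = 0.66551348; N(d2) = 0.59000502
C = 24.6500 * 1.00000000 * 0.66551348 - 23.7900 * 0.97044553 * 0.59000502 = 2.7835

Answer: Price = 2.7835


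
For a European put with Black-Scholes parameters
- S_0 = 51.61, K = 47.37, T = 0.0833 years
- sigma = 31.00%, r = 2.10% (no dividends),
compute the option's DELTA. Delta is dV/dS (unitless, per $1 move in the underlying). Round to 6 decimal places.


d1 = 1.0224296069; d2 = 0.9329582148
phi(d1) = 0.2365443213; exp(-qT) = 1.0000000000; exp(-rT) = 0.9982522291
N(-d1) = 0.1532888068
Delta = -exp(-qT) * N(-d1) = -1.0000000000 * 0.1532888068 = -0.153289

Answer: Delta = -0.153289


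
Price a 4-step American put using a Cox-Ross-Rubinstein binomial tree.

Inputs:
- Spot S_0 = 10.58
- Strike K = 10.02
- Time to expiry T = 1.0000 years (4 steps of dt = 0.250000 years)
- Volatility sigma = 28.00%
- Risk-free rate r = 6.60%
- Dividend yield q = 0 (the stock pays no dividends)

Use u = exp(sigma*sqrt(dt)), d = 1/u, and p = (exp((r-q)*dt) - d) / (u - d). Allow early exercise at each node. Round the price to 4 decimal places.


dt = T/N = 0.250000
u = exp(sigma*sqrt(dt)) = 1.150274; d = 1/u = 0.869358
p = (exp((r-q)*dt) - d) / (u - d) = 0.524281
Discount per step: exp(-r*dt) = 0.983635
Stock lattice S(k, i) with i counting down-moves:
  k=0: S(0,0) = 10.5800
  k=1: S(1,0) = 12.1699; S(1,1) = 9.1978
  k=2: S(2,0) = 13.9987; S(2,1) = 10.5800; S(2,2) = 7.9962
  k=3: S(3,0) = 16.1024; S(3,1) = 12.1699; S(3,2) = 9.1978; S(3,3) = 6.9516
  k=4: S(4,0) = 18.5221; S(4,1) = 13.9987; S(4,2) = 10.5800; S(4,3) = 7.9962; S(4,4) = 6.0434
Terminal payoffs V(N, i) = max(K - S_T, 0):
  V(4,0) = 0.000000; V(4,1) = 0.000000; V(4,2) = 0.000000; V(4,3) = 2.023808; V(4,4) = 3.976608
Backward induction: V(k, i) = exp(-r*dt) * [p * V(k+1, i) + (1-p) * V(k+1, i+1)]; then take max(V_cont, immediate exercise) for American.
  V(3,0) = exp(-r*dt) * [p*0.000000 + (1-p)*0.000000] = 0.000000; exercise = 0.000000; V(3,0) = max -> 0.000000
  V(3,1) = exp(-r*dt) * [p*0.000000 + (1-p)*0.000000] = 0.000000; exercise = 0.000000; V(3,1) = max -> 0.000000
  V(3,2) = exp(-r*dt) * [p*0.000000 + (1-p)*2.023808] = 0.947009; exercise = 0.822190; V(3,2) = max -> 0.947009
  V(3,3) = exp(-r*dt) * [p*2.023808 + (1-p)*3.976608] = 2.904471; exercise = 3.068445; V(3,3) = max -> 3.068445
  V(2,0) = exp(-r*dt) * [p*0.000000 + (1-p)*0.000000] = 0.000000; exercise = 0.000000; V(2,0) = max -> 0.000000
  V(2,1) = exp(-r*dt) * [p*0.000000 + (1-p)*0.947009] = 0.443138; exercise = 0.000000; V(2,1) = max -> 0.443138
  V(2,2) = exp(-r*dt) * [p*0.947009 + (1-p)*3.068445] = 1.924204; exercise = 2.023808; V(2,2) = max -> 2.023808
  V(1,0) = exp(-r*dt) * [p*0.000000 + (1-p)*0.443138] = 0.207359; exercise = 0.000000; V(1,0) = max -> 0.207359
  V(1,1) = exp(-r*dt) * [p*0.443138 + (1-p)*2.023808] = 1.175536; exercise = 0.822190; V(1,1) = max -> 1.175536
  V(0,0) = exp(-r*dt) * [p*0.207359 + (1-p)*1.175536] = 0.657009; exercise = 0.000000; V(0,0) = max -> 0.657009

Answer: Price = V(0,0) = 0.6570


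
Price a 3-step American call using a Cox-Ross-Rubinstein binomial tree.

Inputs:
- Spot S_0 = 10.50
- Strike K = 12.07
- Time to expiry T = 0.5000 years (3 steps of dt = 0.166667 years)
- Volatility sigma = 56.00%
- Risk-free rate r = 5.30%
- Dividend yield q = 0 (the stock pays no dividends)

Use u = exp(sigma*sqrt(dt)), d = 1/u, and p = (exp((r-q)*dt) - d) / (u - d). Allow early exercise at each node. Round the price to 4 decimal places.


Answer: Price = V(0,0) = 1.2231

Derivation:
dt = T/N = 0.166667
u = exp(sigma*sqrt(dt)) = 1.256863; d = 1/u = 0.795632
p = (exp((r-q)*dt) - d) / (u - d) = 0.462329
Discount per step: exp(-r*dt) = 0.991206
Stock lattice S(k, i) with i counting down-moves:
  k=0: S(0,0) = 10.5000
  k=1: S(1,0) = 13.1971; S(1,1) = 8.3541
  k=2: S(2,0) = 16.5869; S(2,1) = 10.5000; S(2,2) = 6.6468
  k=3: S(3,0) = 20.8475; S(3,1) = 13.1971; S(3,2) = 8.3541; S(3,3) = 5.2884
Terminal payoffs V(N, i) = max(S_T - K, 0):
  V(3,0) = 8.777466; V(3,1) = 1.127063; V(3,2) = 0.000000; V(3,3) = 0.000000
Backward induction: V(k, i) = exp(-r*dt) * [p * V(k+1, i) + (1-p) * V(k+1, i+1)]; then take max(V_cont, immediate exercise) for American.
  V(2,0) = exp(-r*dt) * [p*8.777466 + (1-p)*1.127063] = 4.623051; exercise = 4.516902; V(2,0) = max -> 4.623051
  V(2,1) = exp(-r*dt) * [p*1.127063 + (1-p)*0.000000] = 0.516492; exercise = 0.000000; V(2,1) = max -> 0.516492
  V(2,2) = exp(-r*dt) * [p*0.000000 + (1-p)*0.000000] = 0.000000; exercise = 0.000000; V(2,2) = max -> 0.000000
  V(1,0) = exp(-r*dt) * [p*4.623051 + (1-p)*0.516492] = 2.393835; exercise = 1.127063; V(1,0) = max -> 2.393835
  V(1,1) = exp(-r*dt) * [p*0.516492 + (1-p)*0.000000] = 0.236689; exercise = 0.000000; V(1,1) = max -> 0.236689
  V(0,0) = exp(-r*dt) * [p*2.393835 + (1-p)*0.236689] = 1.223149; exercise = 0.000000; V(0,0) = max -> 1.223149


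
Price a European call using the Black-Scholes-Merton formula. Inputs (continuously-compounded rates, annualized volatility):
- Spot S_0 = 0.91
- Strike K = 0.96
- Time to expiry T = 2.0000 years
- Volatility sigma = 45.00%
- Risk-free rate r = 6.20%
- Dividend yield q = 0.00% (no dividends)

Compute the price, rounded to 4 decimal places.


Answer: Price = 0.2517

Derivation:
d1 = (ln(S/K) + (r - q + 0.5*sigma^2) * T) / (sigma * sqrt(T)) = 0.42899589
d2 = d1 - sigma * sqrt(T) = -0.20740021
exp(-rT) = 0.88337984; exp(-qT) = 1.00000000
C = S_0 * exp(-qT) * N(d1) - K * exp(-rT) * N(d2)
N(d1) = 0.66603689; N(d2) = 0.41784866
C = 0.9100 * 1.00000000 * 0.66603689 - 0.9600 * 0.88337984 * 0.41784866 = 0.2517


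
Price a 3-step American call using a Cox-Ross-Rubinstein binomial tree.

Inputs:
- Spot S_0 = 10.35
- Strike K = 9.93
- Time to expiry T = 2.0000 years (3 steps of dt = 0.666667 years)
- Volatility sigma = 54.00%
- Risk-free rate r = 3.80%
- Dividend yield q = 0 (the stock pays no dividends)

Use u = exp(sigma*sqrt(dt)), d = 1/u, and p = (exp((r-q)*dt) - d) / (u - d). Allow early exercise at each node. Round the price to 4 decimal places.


dt = T/N = 0.666667
u = exp(sigma*sqrt(dt)) = 1.554118; d = 1/u = 0.643452
p = (exp((r-q)*dt) - d) / (u - d) = 0.419698
Discount per step: exp(-r*dt) = 0.974985
Stock lattice S(k, i) with i counting down-moves:
  k=0: S(0,0) = 10.3500
  k=1: S(1,0) = 16.0851; S(1,1) = 6.6597
  k=2: S(2,0) = 24.9982; S(2,1) = 10.3500; S(2,2) = 4.2852
  k=3: S(3,0) = 38.8501; S(3,1) = 16.0851; S(3,2) = 6.6597; S(3,3) = 2.7573
Terminal payoffs V(N, i) = max(S_T - K, 0):
  V(3,0) = 28.920113; V(3,1) = 6.155121; V(3,2) = 0.000000; V(3,3) = 0.000000
Backward induction: V(k, i) = exp(-r*dt) * [p * V(k+1, i) + (1-p) * V(k+1, i+1)]; then take max(V_cont, immediate exercise) for American.
  V(2,0) = exp(-r*dt) * [p*28.920113 + (1-p)*6.155121] = 15.316575; exercise = 15.068175; V(2,0) = max -> 15.316575
  V(2,1) = exp(-r*dt) * [p*6.155121 + (1-p)*0.000000] = 2.518673; exercise = 0.420000; V(2,1) = max -> 2.518673
  V(2,2) = exp(-r*dt) * [p*0.000000 + (1-p)*0.000000] = 0.000000; exercise = 0.000000; V(2,2) = max -> 0.000000
  V(1,0) = exp(-r*dt) * [p*15.316575 + (1-p)*2.518673] = 7.692565; exercise = 6.155121; V(1,0) = max -> 7.692565
  V(1,1) = exp(-r*dt) * [p*2.518673 + (1-p)*0.000000] = 1.030640; exercise = 0.000000; V(1,1) = max -> 1.030640
  V(0,0) = exp(-r*dt) * [p*7.692565 + (1-p)*1.030640] = 3.730915; exercise = 0.420000; V(0,0) = max -> 3.730915

Answer: Price = V(0,0) = 3.7309


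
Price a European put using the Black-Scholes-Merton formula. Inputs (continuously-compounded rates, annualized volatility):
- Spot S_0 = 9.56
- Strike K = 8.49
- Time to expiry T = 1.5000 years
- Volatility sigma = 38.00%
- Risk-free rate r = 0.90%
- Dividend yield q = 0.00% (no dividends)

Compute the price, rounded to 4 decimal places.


d1 = (ln(S/K) + (r - q + 0.5*sigma^2) * T) / (sigma * sqrt(T)) = 0.51675365
d2 = d1 - sigma * sqrt(T) = 0.05135060
exp(-rT) = 0.98659072; exp(-qT) = 1.00000000
P = K * exp(-rT) * N(-d2) - S_0 * exp(-qT) * N(-d1)
N(-d1) = 0.30266407; N(-d2) = 0.47952307
P = 8.4900 * 0.98659072 * 0.47952307 - 9.5600 * 1.00000000 * 0.30266407 = 1.1231

Answer: Price = 1.1231


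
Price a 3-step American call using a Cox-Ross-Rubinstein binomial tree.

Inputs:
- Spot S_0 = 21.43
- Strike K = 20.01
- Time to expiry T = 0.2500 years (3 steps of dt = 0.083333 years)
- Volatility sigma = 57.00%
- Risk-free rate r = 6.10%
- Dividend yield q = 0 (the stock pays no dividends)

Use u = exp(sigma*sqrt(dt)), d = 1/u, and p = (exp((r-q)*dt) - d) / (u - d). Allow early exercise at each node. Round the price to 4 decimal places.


Answer: Price = V(0,0) = 3.4230

Derivation:
dt = T/N = 0.083333
u = exp(sigma*sqrt(dt)) = 1.178856; d = 1/u = 0.848280
p = (exp((r-q)*dt) - d) / (u - d) = 0.474373
Discount per step: exp(-r*dt) = 0.994930
Stock lattice S(k, i) with i counting down-moves:
  k=0: S(0,0) = 21.4300
  k=1: S(1,0) = 25.2629; S(1,1) = 18.1786
  k=2: S(2,0) = 29.7813; S(2,1) = 21.4300; S(2,2) = 15.4206
  k=3: S(3,0) = 35.1079; S(3,1) = 25.2629; S(3,2) = 18.1786; S(3,3) = 13.0810
Terminal payoffs V(N, i) = max(S_T - K, 0):
  V(3,0) = 15.097904; V(3,1) = 5.252893; V(3,2) = 0.000000; V(3,3) = 0.000000
Backward induction: V(k, i) = exp(-r*dt) * [p * V(k+1, i) + (1-p) * V(k+1, i+1)]; then take max(V_cont, immediate exercise) for American.
  V(2,0) = exp(-r*dt) * [p*15.097904 + (1-p)*5.252893] = 9.872783; exercise = 9.771323; V(2,0) = max -> 9.872783
  V(2,1) = exp(-r*dt) * [p*5.252893 + (1-p)*0.000000] = 2.479194; exercise = 1.420000; V(2,1) = max -> 2.479194
  V(2,2) = exp(-r*dt) * [p*0.000000 + (1-p)*0.000000] = 0.000000; exercise = 0.000000; V(2,2) = max -> 0.000000
  V(1,0) = exp(-r*dt) * [p*9.872783 + (1-p)*2.479194] = 5.956156; exercise = 5.252893; V(1,0) = max -> 5.956156
  V(1,1) = exp(-r*dt) * [p*2.479194 + (1-p)*0.000000] = 1.170099; exercise = 0.000000; V(1,1) = max -> 1.170099
  V(0,0) = exp(-r*dt) * [p*5.956156 + (1-p)*1.170099] = 3.423029; exercise = 1.420000; V(0,0) = max -> 3.423029


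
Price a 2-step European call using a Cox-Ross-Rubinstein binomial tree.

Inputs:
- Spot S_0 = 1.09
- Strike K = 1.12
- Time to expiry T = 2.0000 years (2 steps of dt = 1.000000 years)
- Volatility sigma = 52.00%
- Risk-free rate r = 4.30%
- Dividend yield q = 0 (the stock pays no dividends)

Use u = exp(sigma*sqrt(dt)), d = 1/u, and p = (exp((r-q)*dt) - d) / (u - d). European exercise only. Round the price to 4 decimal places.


Answer: Price = V(0,0) = 0.3077

Derivation:
dt = T/N = 1.000000
u = exp(sigma*sqrt(dt)) = 1.682028; d = 1/u = 0.594521
p = (exp((r-q)*dt) - d) / (u - d) = 0.413255
Discount per step: exp(-r*dt) = 0.957911
Stock lattice S(k, i) with i counting down-moves:
  k=0: S(0,0) = 1.0900
  k=1: S(1,0) = 1.8334; S(1,1) = 0.6480
  k=2: S(2,0) = 3.0838; S(2,1) = 1.0900; S(2,2) = 0.3853
Terminal payoffs V(N, i) = max(S_T - K, 0):
  V(2,0) = 1.963847; V(2,1) = 0.000000; V(2,2) = 0.000000
Backward induction: V(k, i) = exp(-r*dt) * [p * V(k+1, i) + (1-p) * V(k+1, i+1)].
  V(1,0) = exp(-r*dt) * [p*1.963847 + (1-p)*0.000000] = 0.777411
  V(1,1) = exp(-r*dt) * [p*0.000000 + (1-p)*0.000000] = 0.000000
  V(0,0) = exp(-r*dt) * [p*0.777411 + (1-p)*0.000000] = 0.307747


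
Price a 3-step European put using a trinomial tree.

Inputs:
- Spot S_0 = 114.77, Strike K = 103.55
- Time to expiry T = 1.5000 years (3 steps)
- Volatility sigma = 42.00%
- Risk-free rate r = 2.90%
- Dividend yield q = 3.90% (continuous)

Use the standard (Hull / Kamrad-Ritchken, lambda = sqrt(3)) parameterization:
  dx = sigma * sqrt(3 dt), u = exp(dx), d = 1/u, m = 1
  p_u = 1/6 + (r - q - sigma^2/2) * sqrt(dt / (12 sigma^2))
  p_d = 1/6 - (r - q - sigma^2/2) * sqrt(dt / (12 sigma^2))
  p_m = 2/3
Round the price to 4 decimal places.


Answer: Price = V(0,0) = 16.3583

Derivation:
dt = T/N = 0.500000; dx = sigma*sqrt(3*dt) = 0.514393
u = exp(dx) = 1.672623; d = 1/u = 0.597863
p_u = 0.118940, p_m = 0.666667, p_d = 0.214393
Discount per step: exp(-r*dt) = 0.985605
Stock lattice S(k, j) with j the centered position index:
  k=0: S(0,+0) = 114.7700
  k=1: S(1,-1) = 68.6168; S(1,+0) = 114.7700; S(1,+1) = 191.9669
  k=2: S(2,-2) = 41.0235; S(2,-1) = 68.6168; S(2,+0) = 114.7700; S(2,+1) = 191.9669; S(2,+2) = 321.0882
  k=3: S(3,-3) = 24.5264; S(3,-2) = 41.0235; S(3,-1) = 68.6168; S(3,+0) = 114.7700; S(3,+1) = 191.9669; S(3,+2) = 321.0882; S(3,+3) = 537.0594
Terminal payoffs V(N, j) = max(K - S_T, 0):
  V(3,-3) = 79.023563; V(3,-2) = 62.526526; V(3,-1) = 34.933208; V(3,+0) = 0.000000; V(3,+1) = 0.000000; V(3,+2) = 0.000000; V(3,+3) = 0.000000
Backward induction: V(k, j) = exp(-r*dt) * [p_u * V(k+1, j+1) + p_m * V(k+1, j) + p_d * V(k+1, j-1)]
  V(2,-2) = exp(-r*dt) * [p_u*34.933208 + p_m*62.526526 + p_d*79.023563] = 61.877648
  V(2,-1) = exp(-r*dt) * [p_u*0.000000 + p_m*34.933208 + p_d*62.526526] = 36.165820
  V(2,+0) = exp(-r*dt) * [p_u*0.000000 + p_m*0.000000 + p_d*34.933208] = 7.381616
  V(2,+1) = exp(-r*dt) * [p_u*0.000000 + p_m*0.000000 + p_d*0.000000] = 0.000000
  V(2,+2) = exp(-r*dt) * [p_u*0.000000 + p_m*0.000000 + p_d*0.000000] = 0.000000
  V(1,-1) = exp(-r*dt) * [p_u*7.381616 + p_m*36.165820 + p_d*61.877648] = 37.703954
  V(1,+0) = exp(-r*dt) * [p_u*0.000000 + p_m*7.381616 + p_d*36.165820] = 12.492312
  V(1,+1) = exp(-r*dt) * [p_u*0.000000 + p_m*0.000000 + p_d*7.381616] = 1.559784
  V(0,+0) = exp(-r*dt) * [p_u*1.559784 + p_m*12.492312 + p_d*37.703954] = 16.358264


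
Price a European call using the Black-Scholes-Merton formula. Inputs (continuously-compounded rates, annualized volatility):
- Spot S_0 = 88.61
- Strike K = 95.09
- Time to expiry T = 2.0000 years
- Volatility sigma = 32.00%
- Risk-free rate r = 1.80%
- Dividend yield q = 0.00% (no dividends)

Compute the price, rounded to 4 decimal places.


Answer: Price = 14.6288

Derivation:
d1 = (ln(S/K) + (r - q + 0.5*sigma^2) * T) / (sigma * sqrt(T)) = 0.14986445
d2 = d1 - sigma * sqrt(T) = -0.30268389
exp(-rT) = 0.96464029; exp(-qT) = 1.00000000
C = S_0 * exp(-qT) * N(d1) - K * exp(-rT) * N(d2)
N(d1) = 0.55956422; N(d2) = 0.38106539
C = 88.6100 * 1.00000000 * 0.55956422 - 95.0900 * 0.96464029 * 0.38106539 = 14.6288


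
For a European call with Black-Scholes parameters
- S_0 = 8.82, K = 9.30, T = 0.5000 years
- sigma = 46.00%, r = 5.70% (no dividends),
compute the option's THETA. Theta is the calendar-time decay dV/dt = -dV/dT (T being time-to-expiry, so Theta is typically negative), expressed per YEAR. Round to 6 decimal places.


d1 = 0.0873352808; d2 = -0.2379338386
phi(d1) = 0.3974237215; exp(-qT) = 1.0000000000; exp(-rT) = 0.9719022941
Theta = -S*exp(-qT)*phi(d1)*sigma/(2*sqrt(T)) - r*K*exp(-rT)*N(d2) + q*S*exp(-qT)*N(d1)
N(d1) = 0.5347974944; N(d2) = 0.4059662048; sqrt(T) = 0.7071067812
Term 1 = -8.8200 * 1.0000000000 * 0.3974237215 * 0.4600 / (2 * 0.7071067812) = -1.1401584356
Term 2 = -0.0570 * 9.3000 * 0.9719022941 * 0.4059662048 = -0.2091559834
Term 3 = 0 (no dividend yield, q = 0)
Theta = -1.1401584356 + (-0.2091559834) + (0.0000000000) = -1.349314

Answer: Theta = -1.349314


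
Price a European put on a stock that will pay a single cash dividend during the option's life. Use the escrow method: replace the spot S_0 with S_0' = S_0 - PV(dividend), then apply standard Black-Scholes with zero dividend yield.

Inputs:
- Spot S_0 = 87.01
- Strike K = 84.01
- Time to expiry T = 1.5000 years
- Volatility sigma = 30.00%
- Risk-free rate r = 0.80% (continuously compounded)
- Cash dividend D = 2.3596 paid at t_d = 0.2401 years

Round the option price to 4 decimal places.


Answer: Price = 11.4131

Derivation:
PV(D) = D * exp(-r * t_d) = 2.3596 * 0.99808104 = 2.35507203
S_0' = S_0 - PV(D) = 87.0100 - 2.35507203 = 84.65492797
d1 = (ln(S_0'/K) + (r + sigma^2/2)*T) / (sigma*sqrt(T)) = 0.23718541
d2 = d1 - sigma*sqrt(T) = -0.13023805
exp(-rT) = 0.98807171
N(-d1) = 0.40625648; N(-d2) = 0.55181096
P = K * exp(-rT) * N(-d2) - S_0' * N(-d1) = 84.0100 * 0.98807171 * 0.55181096 - 84.65492797 * 0.40625648 = 11.4131


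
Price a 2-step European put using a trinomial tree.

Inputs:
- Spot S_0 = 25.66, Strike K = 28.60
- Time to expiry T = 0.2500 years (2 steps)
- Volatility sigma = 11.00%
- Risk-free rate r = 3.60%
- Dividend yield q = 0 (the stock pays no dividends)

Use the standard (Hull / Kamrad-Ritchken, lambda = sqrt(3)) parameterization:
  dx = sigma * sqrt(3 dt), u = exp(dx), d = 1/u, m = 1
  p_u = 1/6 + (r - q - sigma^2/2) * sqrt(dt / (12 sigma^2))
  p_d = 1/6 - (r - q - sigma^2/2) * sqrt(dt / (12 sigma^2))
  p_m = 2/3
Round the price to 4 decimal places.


Answer: Price = V(0,0) = 2.7126

Derivation:
dt = T/N = 0.125000; dx = sigma*sqrt(3*dt) = 0.067361
u = exp(dx) = 1.069682; d = 1/u = 0.934858
p_u = 0.194455, p_m = 0.666667, p_d = 0.138878
Discount per step: exp(-r*dt) = 0.995510
Stock lattice S(k, j) with j the centered position index:
  k=0: S(0,+0) = 25.6600
  k=1: S(1,-1) = 23.9884; S(1,+0) = 25.6600; S(1,+1) = 27.4480
  k=2: S(2,-2) = 22.4258; S(2,-1) = 23.9884; S(2,+0) = 25.6600; S(2,+1) = 27.4480; S(2,+2) = 29.3606
Terminal payoffs V(N, j) = max(K - S_T, 0):
  V(2,-2) = 6.174215; V(2,-1) = 4.611552; V(2,+0) = 2.940000; V(2,+1) = 1.151972; V(2,+2) = 0.000000
Backward induction: V(k, j) = exp(-r*dt) * [p_u * V(k+1, j+1) + p_m * V(k+1, j) + p_d * V(k+1, j-1)]
  V(1,-1) = exp(-r*dt) * [p_u*2.940000 + p_m*4.611552 + p_d*6.174215] = 4.483309
  V(1,+0) = exp(-r*dt) * [p_u*1.151972 + p_m*2.940000 + p_d*4.611552] = 2.811769
  V(1,+1) = exp(-r*dt) * [p_u*0.000000 + p_m*1.151972 + p_d*2.940000] = 1.171001
  V(0,+0) = exp(-r*dt) * [p_u*1.171001 + p_m*2.811769 + p_d*4.483309] = 2.712618


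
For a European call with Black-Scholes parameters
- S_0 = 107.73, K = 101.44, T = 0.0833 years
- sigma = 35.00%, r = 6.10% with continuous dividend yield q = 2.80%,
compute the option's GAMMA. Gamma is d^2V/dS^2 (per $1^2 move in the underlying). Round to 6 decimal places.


d1 = 0.6732752444; d2 = 0.5722591565
phi(d1) = 0.3180367584; exp(-qT) = 0.9976703179; exp(-rT) = 0.9949315880
Gamma = exp(-qT) * phi(d1) / (S * sigma * sqrt(T)) = 0.9976703179 * 0.3180367584 / (107.7300 * 0.3500 * 0.2886173938) = 0.029157

Answer: Gamma = 0.029157


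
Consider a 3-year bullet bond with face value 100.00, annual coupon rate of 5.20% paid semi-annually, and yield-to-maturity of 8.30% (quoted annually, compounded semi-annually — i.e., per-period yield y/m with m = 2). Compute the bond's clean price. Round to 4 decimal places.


Coupon per period c = face * coupon_rate / m = 2.600000
Periods per year m = 2; per-period yield y/m = 0.041500
Number of cashflows N = 6
Cashflows (t years, CF_t, discount factor 1/(1+y/m)^(m*t), PV):
  t = 0.5000: CF_t = 2.600000, DF = 0.960154, PV = 2.496399
  t = 1.0000: CF_t = 2.600000, DF = 0.921895, PV = 2.396927
  t = 1.5000: CF_t = 2.600000, DF = 0.885161, PV = 2.301418
  t = 2.0000: CF_t = 2.600000, DF = 0.849890, PV = 2.209715
  t = 2.5000: CF_t = 2.600000, DF = 0.816025, PV = 2.121666
  t = 3.0000: CF_t = 102.600000, DF = 0.783510, PV = 80.388091
Price P = sum_t PV_t = 91.914216

Answer: Price = 91.9142


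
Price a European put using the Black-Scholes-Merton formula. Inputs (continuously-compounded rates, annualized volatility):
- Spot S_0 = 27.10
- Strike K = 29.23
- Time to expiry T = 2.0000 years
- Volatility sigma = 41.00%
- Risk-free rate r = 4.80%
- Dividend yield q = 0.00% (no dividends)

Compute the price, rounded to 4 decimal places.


Answer: Price = 5.8506

Derivation:
d1 = (ln(S/K) + (r - q + 0.5*sigma^2) * T) / (sigma * sqrt(T)) = 0.32498998
d2 = d1 - sigma * sqrt(T) = -0.25483758
exp(-rT) = 0.90846402; exp(-qT) = 1.00000000
P = K * exp(-rT) * N(-d2) - S_0 * exp(-qT) * N(-d1)
N(-d1) = 0.37259433; N(-d2) = 0.60057572
P = 29.2300 * 0.90846402 * 0.60057572 - 27.1000 * 1.00000000 * 0.37259433 = 5.8506


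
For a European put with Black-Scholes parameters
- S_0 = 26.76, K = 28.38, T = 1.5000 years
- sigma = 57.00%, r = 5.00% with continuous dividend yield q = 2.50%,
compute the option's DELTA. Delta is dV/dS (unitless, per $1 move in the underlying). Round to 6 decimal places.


d1 = 0.3185748539; d2 = -0.3795297228
phi(d1) = 0.3792030361; exp(-qT) = 0.9631944177; exp(-rT) = 0.9277434863
N(-d1) = 0.3750244622
Delta = -exp(-qT) * N(-d1) = -0.9631944177 * 0.3750244622 = -0.361221

Answer: Delta = -0.361221


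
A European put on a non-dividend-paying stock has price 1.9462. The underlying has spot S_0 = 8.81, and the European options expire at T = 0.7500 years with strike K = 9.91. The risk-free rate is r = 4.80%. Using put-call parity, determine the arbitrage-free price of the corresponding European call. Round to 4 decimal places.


Put-call parity: C - P = S_0 * exp(-qT) - K * exp(-rT).
S_0 * exp(-qT) = 8.8100 * 1.00000000 = 8.81000000
K * exp(-rT) = 9.9100 * 0.96464029 = 9.55958531
C = P + S*exp(-qT) - K*exp(-rT)
C = 1.9462 + 8.81000000 - 9.55958531 = 1.1966

Answer: Call price = 1.1966


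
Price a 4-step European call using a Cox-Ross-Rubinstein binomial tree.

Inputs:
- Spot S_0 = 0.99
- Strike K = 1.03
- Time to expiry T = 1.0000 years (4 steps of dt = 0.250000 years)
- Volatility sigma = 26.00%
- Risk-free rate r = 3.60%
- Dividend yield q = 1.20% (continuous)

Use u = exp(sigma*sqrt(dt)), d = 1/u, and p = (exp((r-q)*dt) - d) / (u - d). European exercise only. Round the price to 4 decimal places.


Answer: Price = V(0,0) = 0.0945

Derivation:
dt = T/N = 0.250000
u = exp(sigma*sqrt(dt)) = 1.138828; d = 1/u = 0.878095
p = (exp((r-q)*dt) - d) / (u - d) = 0.490627
Discount per step: exp(-r*dt) = 0.991040
Stock lattice S(k, i) with i counting down-moves:
  k=0: S(0,0) = 0.9900
  k=1: S(1,0) = 1.1274; S(1,1) = 0.8693
  k=2: S(2,0) = 1.2840; S(2,1) = 0.9900; S(2,2) = 0.7633
  k=3: S(3,0) = 1.4622; S(3,1) = 1.1274; S(3,2) = 0.8693; S(3,3) = 0.6703
  k=4: S(4,0) = 1.6652; S(4,1) = 1.2840; S(4,2) = 0.9900; S(4,3) = 0.7633; S(4,4) = 0.5886
Terminal payoffs V(N, i) = max(S_T - K, 0):
  V(4,0) = 0.635207; V(4,1) = 0.253961; V(4,2) = 0.000000; V(4,3) = 0.000000; V(4,4) = 0.000000
Backward induction: V(k, i) = exp(-r*dt) * [p * V(k+1, i) + (1-p) * V(k+1, i+1)].
  V(3,0) = exp(-r*dt) * [p*0.635207 + (1-p)*0.253961] = 0.437059
  V(3,1) = exp(-r*dt) * [p*0.253961 + (1-p)*0.000000] = 0.123484
  V(3,2) = exp(-r*dt) * [p*0.000000 + (1-p)*0.000000] = 0.000000
  V(3,3) = exp(-r*dt) * [p*0.000000 + (1-p)*0.000000] = 0.000000
  V(2,0) = exp(-r*dt) * [p*0.437059 + (1-p)*0.123484] = 0.274848
  V(2,1) = exp(-r*dt) * [p*0.123484 + (1-p)*0.000000] = 0.060042
  V(2,2) = exp(-r*dt) * [p*0.000000 + (1-p)*0.000000] = 0.000000
  V(1,0) = exp(-r*dt) * [p*0.274848 + (1-p)*0.060042] = 0.163949
  V(1,1) = exp(-r*dt) * [p*0.060042 + (1-p)*0.000000] = 0.029194
  V(0,0) = exp(-r*dt) * [p*0.163949 + (1-p)*0.029194] = 0.094455


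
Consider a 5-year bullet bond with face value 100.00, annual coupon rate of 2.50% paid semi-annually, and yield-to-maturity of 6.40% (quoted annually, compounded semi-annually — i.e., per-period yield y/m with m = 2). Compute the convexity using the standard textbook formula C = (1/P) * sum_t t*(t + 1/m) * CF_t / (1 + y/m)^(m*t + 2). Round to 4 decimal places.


Answer: Convexity = 23.7719

Derivation:
Coupon per period c = face * coupon_rate / m = 1.250000
Periods per year m = 2; per-period yield y/m = 0.032000
Number of cashflows N = 10
Cashflows (t years, CF_t, discount factor 1/(1+y/m)^(m*t), PV):
  t = 0.5000: CF_t = 1.250000, DF = 0.968992, PV = 1.211240
  t = 1.0000: CF_t = 1.250000, DF = 0.938946, PV = 1.173682
  t = 1.5000: CF_t = 1.250000, DF = 0.909831, PV = 1.137289
  t = 2.0000: CF_t = 1.250000, DF = 0.881620, PV = 1.102024
  t = 2.5000: CF_t = 1.250000, DF = 0.854283, PV = 1.067853
  t = 3.0000: CF_t = 1.250000, DF = 0.827793, PV = 1.034741
  t = 3.5000: CF_t = 1.250000, DF = 0.802125, PV = 1.002656
  t = 4.0000: CF_t = 1.250000, DF = 0.777253, PV = 0.971566
  t = 4.5000: CF_t = 1.250000, DF = 0.753152, PV = 0.941440
  t = 5.0000: CF_t = 101.250000, DF = 0.729799, PV = 73.892108
Price P = sum_t PV_t = 83.534602
Convexity numerator sum_t t*(t + 1/m) * CF_t / (1+y/m)^(m*t + 2):
  t = 0.5000: term = 0.568645
  t = 1.0000: term = 1.653037
  t = 1.5000: term = 3.203559
  t = 2.0000: term = 5.173707
  t = 2.5000: term = 7.519923
  t = 3.0000: term = 10.201446
  t = 3.5000: term = 13.180163
  t = 4.0000: term = 16.420469
  t = 4.5000: term = 19.889133
  t = 5.0000: term = 1907.969194
Convexity = (1/P) * sum = 1985.779275 / 83.534602 = 23.771937


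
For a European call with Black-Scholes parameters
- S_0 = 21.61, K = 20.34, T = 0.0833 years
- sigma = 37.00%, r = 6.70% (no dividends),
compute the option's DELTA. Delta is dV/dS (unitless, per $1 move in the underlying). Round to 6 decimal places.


Answer: Delta = 0.749470

Derivation:
d1 = 0.6728234609; d2 = 0.5660350252
phi(d1) = 0.3181334793; exp(-qT) = 1.0000000000; exp(-rT) = 0.9944344454
N(d1) = 0.7494701949
Delta = exp(-qT) * N(d1) = 1.0000000000 * 0.7494701949 = 0.749470


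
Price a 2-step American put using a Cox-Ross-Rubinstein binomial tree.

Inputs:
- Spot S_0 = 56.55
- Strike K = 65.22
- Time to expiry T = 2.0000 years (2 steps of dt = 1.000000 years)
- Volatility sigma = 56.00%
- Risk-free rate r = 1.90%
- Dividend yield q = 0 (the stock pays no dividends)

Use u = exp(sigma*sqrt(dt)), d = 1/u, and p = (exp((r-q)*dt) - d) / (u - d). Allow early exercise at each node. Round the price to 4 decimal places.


Answer: Price = V(0,0) = 21.9974

Derivation:
dt = T/N = 1.000000
u = exp(sigma*sqrt(dt)) = 1.750673; d = 1/u = 0.571209
p = (exp((r-q)*dt) - d) / (u - d) = 0.379810
Discount per step: exp(-r*dt) = 0.981179
Stock lattice S(k, i) with i counting down-moves:
  k=0: S(0,0) = 56.5500
  k=1: S(1,0) = 99.0005; S(1,1) = 32.3019
  k=2: S(2,0) = 173.3175; S(2,1) = 56.5500; S(2,2) = 18.4511
Terminal payoffs V(N, i) = max(K - S_T, 0):
  V(2,0) = 0.000000; V(2,1) = 8.670000; V(2,2) = 46.768878
Backward induction: V(k, i) = exp(-r*dt) * [p * V(k+1, i) + (1-p) * V(k+1, i+1)]; then take max(V_cont, immediate exercise) for American.
  V(1,0) = exp(-r*dt) * [p*0.000000 + (1-p)*8.670000] = 5.275844; exercise = 0.000000; V(1,0) = max -> 5.275844
  V(1,1) = exp(-r*dt) * [p*8.670000 + (1-p)*46.768878] = 31.690645; exercise = 32.918127; V(1,1) = max -> 32.918127
  V(0,0) = exp(-r*dt) * [p*5.275844 + (1-p)*32.918127] = 21.997353; exercise = 8.670000; V(0,0) = max -> 21.997353


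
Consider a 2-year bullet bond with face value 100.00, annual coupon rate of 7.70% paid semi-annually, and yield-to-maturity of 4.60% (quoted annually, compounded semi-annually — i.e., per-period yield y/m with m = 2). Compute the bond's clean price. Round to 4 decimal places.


Coupon per period c = face * coupon_rate / m = 3.850000
Periods per year m = 2; per-period yield y/m = 0.023000
Number of cashflows N = 4
Cashflows (t years, CF_t, discount factor 1/(1+y/m)^(m*t), PV):
  t = 0.5000: CF_t = 3.850000, DF = 0.977517, PV = 3.763441
  t = 1.0000: CF_t = 3.850000, DF = 0.955540, PV = 3.678828
  t = 1.5000: CF_t = 3.850000, DF = 0.934056, PV = 3.596117
  t = 2.0000: CF_t = 103.850000, DF = 0.913056, PV = 94.820877
Price P = sum_t PV_t = 105.859262

Answer: Price = 105.8593


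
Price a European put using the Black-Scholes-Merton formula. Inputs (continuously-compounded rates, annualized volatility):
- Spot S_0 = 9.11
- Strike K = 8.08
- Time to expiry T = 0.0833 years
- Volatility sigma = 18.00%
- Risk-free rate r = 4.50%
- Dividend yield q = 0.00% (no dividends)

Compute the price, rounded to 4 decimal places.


Answer: Price = 0.0013

Derivation:
d1 = (ln(S/K) + (r - q + 0.5*sigma^2) * T) / (sigma * sqrt(T)) = 2.40762418
d2 = d1 - sigma * sqrt(T) = 2.35567305
exp(-rT) = 0.99625852; exp(-qT) = 1.00000000
P = K * exp(-rT) * N(-d2) - S_0 * exp(-qT) * N(-d1)
N(-d1) = 0.00802835; N(-d2) = 0.00924459
P = 8.0800 * 0.99625852 * 0.00924459 - 9.1100 * 1.00000000 * 0.00802835 = 0.0013


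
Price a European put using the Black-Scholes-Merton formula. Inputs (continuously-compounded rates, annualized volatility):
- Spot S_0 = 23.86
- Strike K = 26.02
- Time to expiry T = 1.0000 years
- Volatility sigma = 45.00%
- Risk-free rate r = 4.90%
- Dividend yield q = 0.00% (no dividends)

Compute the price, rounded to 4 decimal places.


Answer: Price = 4.8019

Derivation:
d1 = (ln(S/K) + (r - q + 0.5*sigma^2) * T) / (sigma * sqrt(T)) = 0.14130654
d2 = d1 - sigma * sqrt(T) = -0.30869346
exp(-rT) = 0.95218113; exp(-qT) = 1.00000000
P = K * exp(-rT) * N(-d2) - S_0 * exp(-qT) * N(-d1)
N(-d1) = 0.44381389; N(-d2) = 0.62122264
P = 26.0200 * 0.95218113 * 0.62122264 - 23.8600 * 1.00000000 * 0.44381389 = 4.8019


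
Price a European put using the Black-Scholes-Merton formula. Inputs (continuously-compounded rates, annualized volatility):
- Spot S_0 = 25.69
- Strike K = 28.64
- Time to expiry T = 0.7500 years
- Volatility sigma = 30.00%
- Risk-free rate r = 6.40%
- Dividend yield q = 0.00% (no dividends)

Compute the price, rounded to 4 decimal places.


Answer: Price = 3.6162

Derivation:
d1 = (ln(S/K) + (r - q + 0.5*sigma^2) * T) / (sigma * sqrt(T)) = -0.10374034
d2 = d1 - sigma * sqrt(T) = -0.36354796
exp(-rT) = 0.95313379; exp(-qT) = 1.00000000
P = K * exp(-rT) * N(-d2) - S_0 * exp(-qT) * N(-d1)
N(-d1) = 0.54131229; N(-d2) = 0.64190220
P = 28.6400 * 0.95313379 * 0.64190220 - 25.6900 * 1.00000000 * 0.54131229 = 3.6162


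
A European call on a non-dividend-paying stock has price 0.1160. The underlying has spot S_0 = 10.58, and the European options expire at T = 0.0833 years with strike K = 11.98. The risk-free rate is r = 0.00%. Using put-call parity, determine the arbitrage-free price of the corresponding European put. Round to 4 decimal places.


Answer: Put price = 1.5160

Derivation:
Put-call parity: C - P = S_0 * exp(-qT) - K * exp(-rT).
S_0 * exp(-qT) = 10.5800 * 1.00000000 = 10.58000000
K * exp(-rT) = 11.9800 * 1.00000000 = 11.98000000
P = C - S*exp(-qT) + K*exp(-rT)
P = 0.1160 - 10.58000000 + 11.98000000 = 1.5160


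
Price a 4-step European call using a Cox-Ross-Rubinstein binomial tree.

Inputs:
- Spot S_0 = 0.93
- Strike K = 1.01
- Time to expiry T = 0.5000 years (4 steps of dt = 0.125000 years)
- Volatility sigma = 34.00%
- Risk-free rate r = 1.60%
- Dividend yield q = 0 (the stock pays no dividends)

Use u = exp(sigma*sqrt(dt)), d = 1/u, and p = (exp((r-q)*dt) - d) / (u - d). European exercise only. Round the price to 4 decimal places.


dt = T/N = 0.125000
u = exp(sigma*sqrt(dt)) = 1.127732; d = 1/u = 0.886736
p = (exp((r-q)*dt) - d) / (u - d) = 0.478291
Discount per step: exp(-r*dt) = 0.998002
Stock lattice S(k, i) with i counting down-moves:
  k=0: S(0,0) = 0.9300
  k=1: S(1,0) = 1.0488; S(1,1) = 0.8247
  k=2: S(2,0) = 1.1828; S(2,1) = 0.9300; S(2,2) = 0.7313
  k=3: S(3,0) = 1.3338; S(3,1) = 1.0488; S(3,2) = 0.8247; S(3,3) = 0.6484
  k=4: S(4,0) = 1.5042; S(4,1) = 1.1828; S(4,2) = 0.9300; S(4,3) = 0.7313; S(4,4) = 0.5750
Terminal payoffs V(N, i) = max(S_T - K, 0):
  V(4,0) = 0.494201; V(4,1) = 0.172754; V(4,2) = 0.000000; V(4,3) = 0.000000; V(4,4) = 0.000000
Backward induction: V(k, i) = exp(-r*dt) * [p * V(k+1, i) + (1-p) * V(k+1, i+1)].
  V(3,0) = exp(-r*dt) * [p*0.494201 + (1-p)*0.172754] = 0.325847
  V(3,1) = exp(-r*dt) * [p*0.172754 + (1-p)*0.000000] = 0.082462
  V(3,2) = exp(-r*dt) * [p*0.000000 + (1-p)*0.000000] = 0.000000
  V(3,3) = exp(-r*dt) * [p*0.000000 + (1-p)*0.000000] = 0.000000
  V(2,0) = exp(-r*dt) * [p*0.325847 + (1-p)*0.082462] = 0.198473
  V(2,1) = exp(-r*dt) * [p*0.082462 + (1-p)*0.000000] = 0.039362
  V(2,2) = exp(-r*dt) * [p*0.000000 + (1-p)*0.000000] = 0.000000
  V(1,0) = exp(-r*dt) * [p*0.198473 + (1-p)*0.039362] = 0.115233
  V(1,1) = exp(-r*dt) * [p*0.039362 + (1-p)*0.000000] = 0.018789
  V(0,0) = exp(-r*dt) * [p*0.115233 + (1-p)*0.018789] = 0.064787

Answer: Price = V(0,0) = 0.0648


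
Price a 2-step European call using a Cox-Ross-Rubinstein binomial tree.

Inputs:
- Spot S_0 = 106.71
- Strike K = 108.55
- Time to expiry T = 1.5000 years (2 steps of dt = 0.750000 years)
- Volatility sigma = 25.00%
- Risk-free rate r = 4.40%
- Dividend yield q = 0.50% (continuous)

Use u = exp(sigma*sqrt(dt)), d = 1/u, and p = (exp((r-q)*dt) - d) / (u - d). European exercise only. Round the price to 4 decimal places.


Answer: Price = V(0,0) = 13.8518

Derivation:
dt = T/N = 0.750000
u = exp(sigma*sqrt(dt)) = 1.241731; d = 1/u = 0.805327
p = (exp((r-q)*dt) - d) / (u - d) = 0.514099
Discount per step: exp(-r*dt) = 0.967539
Stock lattice S(k, i) with i counting down-moves:
  k=0: S(0,0) = 106.7100
  k=1: S(1,0) = 132.5051; S(1,1) = 85.9365
  k=2: S(2,0) = 164.5357; S(2,1) = 106.7100; S(2,2) = 69.2070
Terminal payoffs V(N, i) = max(S_T - K, 0):
  V(2,0) = 55.985701; V(2,1) = 0.000000; V(2,2) = 0.000000
Backward induction: V(k, i) = exp(-r*dt) * [p * V(k+1, i) + (1-p) * V(k+1, i+1)].
  V(1,0) = exp(-r*dt) * [p*55.985701 + (1-p)*0.000000] = 27.847873
  V(1,1) = exp(-r*dt) * [p*0.000000 + (1-p)*0.000000] = 0.000000
  V(0,0) = exp(-r*dt) * [p*27.847873 + (1-p)*0.000000] = 13.851823


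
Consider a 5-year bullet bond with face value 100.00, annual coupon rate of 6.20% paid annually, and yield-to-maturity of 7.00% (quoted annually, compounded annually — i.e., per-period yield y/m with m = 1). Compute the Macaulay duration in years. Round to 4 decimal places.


Answer: Macaulay duration = 4.4388 years

Derivation:
Coupon per period c = face * coupon_rate / m = 6.200000
Periods per year m = 1; per-period yield y/m = 0.070000
Number of cashflows N = 5
Cashflows (t years, CF_t, discount factor 1/(1+y/m)^(m*t), PV):
  t = 1.0000: CF_t = 6.200000, DF = 0.934579, PV = 5.794393
  t = 2.0000: CF_t = 6.200000, DF = 0.873439, PV = 5.415320
  t = 3.0000: CF_t = 6.200000, DF = 0.816298, PV = 5.061047
  t = 4.0000: CF_t = 6.200000, DF = 0.762895, PV = 4.729950
  t = 5.0000: CF_t = 106.200000, DF = 0.712986, PV = 75.719132
Price P = sum_t PV_t = 96.719842
Macaulay numerator sum_t t * PV_t:
  t * PV_t at t = 1.0000: 5.794393
  t * PV_t at t = 2.0000: 10.830640
  t * PV_t at t = 3.0000: 15.183141
  t * PV_t at t = 4.0000: 18.919801
  t * PV_t at t = 5.0000: 378.595661
Macaulay duration D = (sum_t t * PV_t) / P = 429.323636 / 96.719842 = 4.438837


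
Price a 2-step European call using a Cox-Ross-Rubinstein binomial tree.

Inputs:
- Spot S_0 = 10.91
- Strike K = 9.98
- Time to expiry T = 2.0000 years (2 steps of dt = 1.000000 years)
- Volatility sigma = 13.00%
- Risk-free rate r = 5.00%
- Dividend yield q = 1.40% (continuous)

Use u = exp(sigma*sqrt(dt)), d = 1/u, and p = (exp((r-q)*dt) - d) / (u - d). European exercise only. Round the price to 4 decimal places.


Answer: Price = V(0,0) = 1.7963

Derivation:
dt = T/N = 1.000000
u = exp(sigma*sqrt(dt)) = 1.138828; d = 1/u = 0.878095
p = (exp((r-q)*dt) - d) / (u - d) = 0.608133
Discount per step: exp(-r*dt) = 0.951229
Stock lattice S(k, i) with i counting down-moves:
  k=0: S(0,0) = 10.9100
  k=1: S(1,0) = 12.4246; S(1,1) = 9.5800
  k=2: S(2,0) = 14.1495; S(2,1) = 10.9100; S(2,2) = 8.4122
Terminal payoffs V(N, i) = max(S_T - K, 0):
  V(2,0) = 4.169507; V(2,1) = 0.930000; V(2,2) = 0.000000
Backward induction: V(k, i) = exp(-r*dt) * [p * V(k+1, i) + (1-p) * V(k+1, i+1)].
  V(1,0) = exp(-r*dt) * [p*4.169507 + (1-p)*0.930000] = 2.758615
  V(1,1) = exp(-r*dt) * [p*0.930000 + (1-p)*0.000000] = 0.537981
  V(0,0) = exp(-r*dt) * [p*2.758615 + (1-p)*0.537981] = 1.796323


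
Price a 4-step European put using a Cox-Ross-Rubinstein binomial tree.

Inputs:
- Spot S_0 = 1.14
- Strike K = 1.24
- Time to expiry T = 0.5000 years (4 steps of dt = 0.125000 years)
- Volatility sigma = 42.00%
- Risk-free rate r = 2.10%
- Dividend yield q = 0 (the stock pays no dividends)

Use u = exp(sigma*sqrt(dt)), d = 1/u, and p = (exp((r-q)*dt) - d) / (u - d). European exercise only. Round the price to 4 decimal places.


dt = T/N = 0.125000
u = exp(sigma*sqrt(dt)) = 1.160084; d = 1/u = 0.862007
p = (exp((r-q)*dt) - d) / (u - d) = 0.471763
Discount per step: exp(-r*dt) = 0.997378
Stock lattice S(k, i) with i counting down-moves:
  k=0: S(0,0) = 1.1400
  k=1: S(1,0) = 1.3225; S(1,1) = 0.9827
  k=2: S(2,0) = 1.5342; S(2,1) = 1.1400; S(2,2) = 0.8471
  k=3: S(3,0) = 1.7798; S(3,1) = 1.3225; S(3,2) = 0.9827; S(3,3) = 0.7302
  k=4: S(4,0) = 2.0647; S(4,1) = 1.5342; S(4,2) = 1.1400; S(4,3) = 0.8471; S(4,4) = 0.6294
Terminal payoffs V(N, i) = max(K - S_T, 0):
  V(4,0) = 0.000000; V(4,1) = 0.000000; V(4,2) = 0.100000; V(4,3) = 0.392917; V(4,4) = 0.610571
Backward induction: V(k, i) = exp(-r*dt) * [p * V(k+1, i) + (1-p) * V(k+1, i+1)].
  V(3,0) = exp(-r*dt) * [p*0.000000 + (1-p)*0.000000] = 0.000000
  V(3,1) = exp(-r*dt) * [p*0.000000 + (1-p)*0.100000] = 0.052685
  V(3,2) = exp(-r*dt) * [p*0.100000 + (1-p)*0.392917] = 0.254062
  V(3,3) = exp(-r*dt) * [p*0.392917 + (1-p)*0.610571] = 0.506558
  V(2,0) = exp(-r*dt) * [p*0.000000 + (1-p)*0.052685] = 0.027757
  V(2,1) = exp(-r*dt) * [p*0.052685 + (1-p)*0.254062] = 0.158643
  V(2,2) = exp(-r*dt) * [p*0.254062 + (1-p)*0.506558] = 0.386424
  V(1,0) = exp(-r*dt) * [p*0.027757 + (1-p)*0.158643] = 0.096642
  V(1,1) = exp(-r*dt) * [p*0.158643 + (1-p)*0.386424] = 0.278234
  V(0,0) = exp(-r*dt) * [p*0.096642 + (1-p)*0.278234] = 0.192061

Answer: Price = V(0,0) = 0.1921


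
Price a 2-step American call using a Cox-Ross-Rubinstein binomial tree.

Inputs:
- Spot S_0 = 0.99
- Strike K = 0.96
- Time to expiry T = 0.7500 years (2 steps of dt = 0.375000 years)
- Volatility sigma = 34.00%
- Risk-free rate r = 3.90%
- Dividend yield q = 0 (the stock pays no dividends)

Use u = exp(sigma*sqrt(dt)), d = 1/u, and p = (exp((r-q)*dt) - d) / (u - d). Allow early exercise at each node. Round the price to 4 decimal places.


dt = T/N = 0.375000
u = exp(sigma*sqrt(dt)) = 1.231468; d = 1/u = 0.812039
p = (exp((r-q)*dt) - d) / (u - d) = 0.483261
Discount per step: exp(-r*dt) = 0.985481
Stock lattice S(k, i) with i counting down-moves:
  k=0: S(0,0) = 0.9900
  k=1: S(1,0) = 1.2192; S(1,1) = 0.8039
  k=2: S(2,0) = 1.5013; S(2,1) = 0.9900; S(2,2) = 0.6528
Terminal payoffs V(N, i) = max(S_T - K, 0):
  V(2,0) = 0.541347; V(2,1) = 0.030000; V(2,2) = 0.000000
Backward induction: V(k, i) = exp(-r*dt) * [p * V(k+1, i) + (1-p) * V(k+1, i+1)]; then take max(V_cont, immediate exercise) for American.
  V(1,0) = exp(-r*dt) * [p*0.541347 + (1-p)*0.030000] = 0.273091; exercise = 0.259153; V(1,0) = max -> 0.273091
  V(1,1) = exp(-r*dt) * [p*0.030000 + (1-p)*0.000000] = 0.014287; exercise = 0.000000; V(1,1) = max -> 0.014287
  V(0,0) = exp(-r*dt) * [p*0.273091 + (1-p)*0.014287] = 0.137334; exercise = 0.030000; V(0,0) = max -> 0.137334

Answer: Price = V(0,0) = 0.1373


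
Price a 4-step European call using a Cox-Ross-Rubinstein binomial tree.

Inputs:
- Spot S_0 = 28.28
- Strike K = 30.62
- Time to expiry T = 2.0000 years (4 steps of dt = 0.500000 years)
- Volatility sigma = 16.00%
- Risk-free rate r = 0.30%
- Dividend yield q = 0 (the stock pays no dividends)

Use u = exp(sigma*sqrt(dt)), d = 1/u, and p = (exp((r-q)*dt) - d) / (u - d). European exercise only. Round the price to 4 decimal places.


Answer: Price = V(0,0) = 1.8197

Derivation:
dt = T/N = 0.500000
u = exp(sigma*sqrt(dt)) = 1.119785; d = 1/u = 0.893028
p = (exp((r-q)*dt) - d) / (u - d) = 0.478366
Discount per step: exp(-r*dt) = 0.998501
Stock lattice S(k, i) with i counting down-moves:
  k=0: S(0,0) = 28.2800
  k=1: S(1,0) = 31.6675; S(1,1) = 25.2548
  k=2: S(2,0) = 35.4608; S(2,1) = 28.2800; S(2,2) = 22.5533
  k=3: S(3,0) = 39.7085; S(3,1) = 31.6675; S(3,2) = 25.2548; S(3,3) = 20.1407
  k=4: S(4,0) = 44.4650; S(4,1) = 35.4608; S(4,2) = 28.2800; S(4,3) = 22.5533; S(4,4) = 17.9862
Terminal payoffs V(N, i) = max(S_T - K, 0):
  V(4,0) = 13.845036; V(4,1) = 4.840841; V(4,2) = 0.000000; V(4,3) = 0.000000; V(4,4) = 0.000000
Backward induction: V(k, i) = exp(-r*dt) * [p * V(k+1, i) + (1-p) * V(k+1, i+1)].
  V(3,0) = exp(-r*dt) * [p*13.845036 + (1-p)*4.840841] = 9.134428
  V(3,1) = exp(-r*dt) * [p*4.840841 + (1-p)*0.000000] = 2.312222
  V(3,2) = exp(-r*dt) * [p*0.000000 + (1-p)*0.000000] = 0.000000
  V(3,3) = exp(-r*dt) * [p*0.000000 + (1-p)*0.000000] = 0.000000
  V(2,0) = exp(-r*dt) * [p*9.134428 + (1-p)*2.312222] = 5.567375
  V(2,1) = exp(-r*dt) * [p*2.312222 + (1-p)*0.000000] = 1.104430
  V(2,2) = exp(-r*dt) * [p*0.000000 + (1-p)*0.000000] = 0.000000
  V(1,0) = exp(-r*dt) * [p*5.567375 + (1-p)*1.104430] = 3.234495
  V(1,1) = exp(-r*dt) * [p*1.104430 + (1-p)*0.000000] = 0.527530
  V(0,0) = exp(-r*dt) * [p*3.234495 + (1-p)*0.527530] = 1.819718
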